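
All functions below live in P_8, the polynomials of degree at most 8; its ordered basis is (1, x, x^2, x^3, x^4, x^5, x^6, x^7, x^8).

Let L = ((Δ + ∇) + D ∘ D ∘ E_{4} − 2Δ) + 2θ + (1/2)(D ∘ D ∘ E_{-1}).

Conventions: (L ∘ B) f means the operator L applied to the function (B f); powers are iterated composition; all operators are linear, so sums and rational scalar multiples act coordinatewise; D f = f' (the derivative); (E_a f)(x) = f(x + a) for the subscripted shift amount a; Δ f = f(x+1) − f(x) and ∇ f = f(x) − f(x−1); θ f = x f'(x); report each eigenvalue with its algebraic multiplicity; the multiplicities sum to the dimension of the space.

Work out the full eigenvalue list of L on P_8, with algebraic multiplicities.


λ = 0 (multiplicity 1), λ = 2 (multiplicity 1), λ = 4 (multiplicity 1), λ = 6 (multiplicity 1), λ = 8 (multiplicity 1), λ = 10 (multiplicity 1), λ = 12 (multiplicity 1), λ = 14 (multiplicity 1), λ = 16 (multiplicity 1)

image of 1: 0
image of x: 2x
image of x^2: 4x^2 + 1
image of x^3: 6x^3 + 3x + 21
image of x^4: 8x^4 + 6x^2 + 84x + 196
image of x^5: 10x^5 + 10x^3 + 210x^2 + 980x + 1270
image of x^6: 12x^6 + 15x^4 + 420x^3 + 2940x^2 + 7620x + 7693
image of x^7: 14x^7 + 21x^5 + 735x^4 + 6860x^3 + 26670x^2 + 53851x + 42987
image of x^8: 16x^8 + 28x^6 + 1176x^5 + 13720x^4 + 71120x^3 + 215404x^2 + 343896x + 229402
the matrix is upper triangular; its diagonal is (0, 2, 4, 6, 8, 10, 12, 14, 16)
for a triangular matrix the eigenvalues are the diagonal entries, with algebraic multiplicity their repetition count


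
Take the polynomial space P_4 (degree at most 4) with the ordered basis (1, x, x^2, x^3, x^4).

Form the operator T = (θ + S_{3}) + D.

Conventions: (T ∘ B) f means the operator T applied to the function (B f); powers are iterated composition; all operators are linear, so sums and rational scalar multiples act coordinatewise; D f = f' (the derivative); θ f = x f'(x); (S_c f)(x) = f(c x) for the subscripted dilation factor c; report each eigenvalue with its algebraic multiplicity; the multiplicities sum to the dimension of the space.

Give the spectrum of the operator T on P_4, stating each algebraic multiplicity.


image of 1: 1
image of x: 4x + 1
image of x^2: 11x^2 + 2x
image of x^3: 30x^3 + 3x^2
image of x^4: 85x^4 + 4x^3
the matrix is upper triangular; its diagonal is (1, 4, 11, 30, 85)
for a triangular matrix the eigenvalues are the diagonal entries, with algebraic multiplicity their repetition count

λ = 1 (multiplicity 1), λ = 4 (multiplicity 1), λ = 11 (multiplicity 1), λ = 30 (multiplicity 1), λ = 85 (multiplicity 1)


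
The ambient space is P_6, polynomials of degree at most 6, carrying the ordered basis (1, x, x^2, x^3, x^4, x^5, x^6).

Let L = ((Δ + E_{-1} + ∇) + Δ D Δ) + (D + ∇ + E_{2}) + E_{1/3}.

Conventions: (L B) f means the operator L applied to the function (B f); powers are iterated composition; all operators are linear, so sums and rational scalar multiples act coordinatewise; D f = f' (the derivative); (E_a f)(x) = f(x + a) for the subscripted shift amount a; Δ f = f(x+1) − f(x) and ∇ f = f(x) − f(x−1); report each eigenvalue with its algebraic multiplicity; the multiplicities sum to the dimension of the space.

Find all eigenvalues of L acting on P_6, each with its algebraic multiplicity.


λ = 3 (multiplicity 7)

image of 1: 3
image of x: 3x + 16/3
image of x^2: 3x^2 + (32/3)x + 37/9
image of x^3: 3x^3 + 16x^2 + (37/3)x + 433/27
image of x^4: 3x^4 + (64/3)x^3 + (74/3)x^2 + (1732/27)x + 3241/81
image of x^5: 3x^5 + (80/3)x^4 + (370/9)x^3 + (4330/27)x^2 + (16205/81)x + 25273/243
image of x^6: 3x^6 + 32x^5 + (185/3)x^4 + (8660/27)x^3 + (16205/27)x^2 + (50546/81)x + 177877/729
the matrix is upper triangular; its diagonal is (3, 3, 3, 3, 3, 3, 3)
for a triangular matrix the eigenvalues are the diagonal entries, with algebraic multiplicity their repetition count


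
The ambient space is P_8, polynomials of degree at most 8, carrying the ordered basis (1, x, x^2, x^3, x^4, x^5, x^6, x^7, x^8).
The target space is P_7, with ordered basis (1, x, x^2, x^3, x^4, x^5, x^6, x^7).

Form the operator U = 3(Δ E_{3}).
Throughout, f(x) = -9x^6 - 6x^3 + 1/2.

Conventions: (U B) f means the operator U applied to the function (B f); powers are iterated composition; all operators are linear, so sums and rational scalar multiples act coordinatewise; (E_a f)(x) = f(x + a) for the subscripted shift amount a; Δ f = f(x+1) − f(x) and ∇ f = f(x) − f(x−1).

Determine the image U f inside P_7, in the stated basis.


E_{3} f = -9x^6 - 162x^5 - 1215x^4 - 4866x^3 - 10989x^2 - 13284x - 13445/2
Δ E_{3} f = -54x^5 - 945x^4 - 6660x^3 - 23643x^2 - 42300x - 30525
(3(Δ E_{3})) f = -162x^5 - 2835x^4 - 19980x^3 - 70929x^2 - 126900x - 91575

the image equals g(x) = -162x^5 - 2835x^4 - 19980x^3 - 70929x^2 - 126900x - 91575


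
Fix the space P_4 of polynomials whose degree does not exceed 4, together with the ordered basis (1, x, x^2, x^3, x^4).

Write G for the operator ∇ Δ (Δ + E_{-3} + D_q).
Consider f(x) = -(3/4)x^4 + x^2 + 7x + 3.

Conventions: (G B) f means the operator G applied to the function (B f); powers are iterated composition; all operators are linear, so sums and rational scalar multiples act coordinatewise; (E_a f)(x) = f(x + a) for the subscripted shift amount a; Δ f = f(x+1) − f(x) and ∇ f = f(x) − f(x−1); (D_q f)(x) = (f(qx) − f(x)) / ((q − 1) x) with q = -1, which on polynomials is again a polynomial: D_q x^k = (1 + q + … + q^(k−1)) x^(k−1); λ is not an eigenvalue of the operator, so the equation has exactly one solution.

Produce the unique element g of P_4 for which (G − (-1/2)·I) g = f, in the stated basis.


write g with unknown coordinates in the stated basis and equate coefficients in (G − (-1/2)·I) g = f
solving from the highest basis element down gives g = -(3/2)x^4 + 38x^2 - 130x + 220
check: G g = -18x^2 + 72x - 107
so G g − (-1/2)·g = -(3/4)x^4 + x^2 + 7x + 3 = f ✓

the result is g(x) = -(3/2)x^4 + 38x^2 - 130x + 220


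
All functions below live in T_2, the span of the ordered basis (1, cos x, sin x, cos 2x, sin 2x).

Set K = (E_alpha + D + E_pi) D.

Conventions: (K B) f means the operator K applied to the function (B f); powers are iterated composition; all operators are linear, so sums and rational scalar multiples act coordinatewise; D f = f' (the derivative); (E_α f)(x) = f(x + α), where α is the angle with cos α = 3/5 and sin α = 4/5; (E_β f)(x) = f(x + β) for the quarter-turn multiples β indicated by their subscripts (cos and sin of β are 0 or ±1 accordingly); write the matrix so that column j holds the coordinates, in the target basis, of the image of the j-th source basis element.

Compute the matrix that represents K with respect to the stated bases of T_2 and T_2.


image of 1: 0
image of cos x: -(9/5)cos x + (2/5)sin x
image of sin x: -(2/5)cos x - (9/5)sin x
image of cos 2x: -(148/25)cos 2x - (36/25)sin 2x
image of sin 2x: (36/25)cos 2x - (148/25)sin 2x
each image's coordinates form column j of the matrix

the matrix is [[0, 0, 0, 0, 0]; [0, -9/5, -2/5, 0, 0]; [0, 2/5, -9/5, 0, 0]; [0, 0, 0, -148/25, 36/25]; [0, 0, 0, -36/25, -148/25]] (rows listed top to bottom)


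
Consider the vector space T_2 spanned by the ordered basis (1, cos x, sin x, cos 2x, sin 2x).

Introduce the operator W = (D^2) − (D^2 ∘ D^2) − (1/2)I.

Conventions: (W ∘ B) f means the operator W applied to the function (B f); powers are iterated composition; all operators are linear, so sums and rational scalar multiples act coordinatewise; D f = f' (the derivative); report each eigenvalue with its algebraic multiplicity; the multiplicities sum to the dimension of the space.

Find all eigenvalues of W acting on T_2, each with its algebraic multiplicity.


λ = -41/2 (multiplicity 2), λ = -5/2 (multiplicity 2), λ = -1/2 (multiplicity 1)

image of 1: -1/2
image of cos x: -(5/2)cos x
image of sin x: -(5/2)sin x
image of cos 2x: -(41/2)cos 2x
image of sin 2x: -(41/2)sin 2x
the matrix is diagonal; its diagonal is (-1/2, -5/2, -5/2, -41/2, -41/2)
for a triangular matrix the eigenvalues are the diagonal entries, with algebraic multiplicity their repetition count


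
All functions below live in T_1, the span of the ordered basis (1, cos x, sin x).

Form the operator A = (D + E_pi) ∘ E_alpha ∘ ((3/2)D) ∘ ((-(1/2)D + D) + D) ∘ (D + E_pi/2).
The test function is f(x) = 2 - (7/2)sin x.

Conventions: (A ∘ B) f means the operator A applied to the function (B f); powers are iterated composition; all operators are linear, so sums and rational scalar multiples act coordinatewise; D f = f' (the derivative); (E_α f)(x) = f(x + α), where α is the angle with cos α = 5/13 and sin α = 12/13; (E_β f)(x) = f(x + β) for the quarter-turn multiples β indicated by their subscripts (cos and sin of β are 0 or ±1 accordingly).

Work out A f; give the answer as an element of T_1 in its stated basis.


g(x) = -(1071/52)cos x + (441/52)sin x

D f = -(7/2)cos x
E_pi/2 f = 2 - (7/2)cos x
(D + E_pi/2) f = 2 - 7cos x
D (D + E_pi/2) f = 7sin x
(-(1/2)D) (D + E_pi/2) f = -(7/2)sin x
D (D + E_pi/2) f = 7sin x
(-(1/2)D + D) (D + E_pi/2) f = (7/2)sin x
D (D + E_pi/2) f = 7sin x
((-(1/2)D + D) + D) (D + E_pi/2) f = (21/2)sin x
D ((-(1/2)D + D) + D) (D + E_pi/2) f = (21/2)cos x
((3/2)D) ((-(1/2)D + D) + D) (D + E_pi/2) f = (63/4)cos x
E_alpha ((3/2)D) ((-(1/2)D + D) + D) (D + E_pi/2) f = (315/52)cos x - (189/13)sin x
D E_alpha ((3/2)D) ((-(1/2)D + D) + D) (D + E_pi/2) f = -(189/13)cos x - (315/52)sin x
E_pi E_alpha ((3/2)D) ((-(1/2)D + D) + D) (D + E_pi/2) f = -(315/52)cos x + (189/13)sin x
(D + E_pi) E_alpha ((3/2)D) ((-(1/2)D + D) + D) (D + E_pi/2) f = -(1071/52)cos x + (441/52)sin x


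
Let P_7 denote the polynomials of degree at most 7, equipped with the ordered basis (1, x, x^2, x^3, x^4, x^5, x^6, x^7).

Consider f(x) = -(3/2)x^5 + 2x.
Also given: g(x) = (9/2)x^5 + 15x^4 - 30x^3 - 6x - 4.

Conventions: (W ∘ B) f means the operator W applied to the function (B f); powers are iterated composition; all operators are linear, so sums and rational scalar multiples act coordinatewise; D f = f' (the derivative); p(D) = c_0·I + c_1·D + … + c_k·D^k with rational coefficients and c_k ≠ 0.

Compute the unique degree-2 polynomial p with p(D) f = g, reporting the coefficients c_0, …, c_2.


D^0 f = -(3/2)x^5 + 2x
D^1 f = -(15/2)x^4 + 2
D^2 f = -30x^3
matching coefficients of g against c_0 f + c_1 Df + … from the top degree down determines the c_i
solution: c_0 = -3, c_1 = -2, c_2 = 1

c_0 = -3, c_1 = -2, c_2 = 1


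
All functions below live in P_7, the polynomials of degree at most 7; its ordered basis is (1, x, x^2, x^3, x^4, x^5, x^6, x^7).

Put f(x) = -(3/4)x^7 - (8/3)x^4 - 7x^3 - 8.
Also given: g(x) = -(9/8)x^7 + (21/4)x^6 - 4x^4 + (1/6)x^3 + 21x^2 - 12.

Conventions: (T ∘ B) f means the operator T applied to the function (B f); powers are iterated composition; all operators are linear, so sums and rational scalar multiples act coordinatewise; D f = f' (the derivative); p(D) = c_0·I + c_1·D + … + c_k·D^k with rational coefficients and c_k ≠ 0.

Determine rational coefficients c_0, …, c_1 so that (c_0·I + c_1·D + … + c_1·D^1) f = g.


c_0 = 3/2, c_1 = -1

D^0 f = -(3/4)x^7 - (8/3)x^4 - 7x^3 - 8
D^1 f = -(21/4)x^6 - (32/3)x^3 - 21x^2
matching coefficients of g against c_0 f + c_1 Df + … from the top degree down determines the c_i
solution: c_0 = 3/2, c_1 = -1


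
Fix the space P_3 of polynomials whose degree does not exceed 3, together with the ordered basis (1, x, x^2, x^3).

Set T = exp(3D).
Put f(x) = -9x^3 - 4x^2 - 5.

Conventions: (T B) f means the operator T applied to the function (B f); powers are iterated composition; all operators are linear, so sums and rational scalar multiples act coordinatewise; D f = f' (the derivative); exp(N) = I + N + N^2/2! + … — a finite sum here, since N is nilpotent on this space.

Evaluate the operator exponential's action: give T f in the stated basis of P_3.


order-1 term: -81x^2 - 24x
order-2 term: -243x - 36
order-3 term: -243
the series for exp(3D) f terminates at order 3
exp(3D) f = -9x^3 - 85x^2 - 267x - 284

g(x) = -9x^3 - 85x^2 - 267x - 284


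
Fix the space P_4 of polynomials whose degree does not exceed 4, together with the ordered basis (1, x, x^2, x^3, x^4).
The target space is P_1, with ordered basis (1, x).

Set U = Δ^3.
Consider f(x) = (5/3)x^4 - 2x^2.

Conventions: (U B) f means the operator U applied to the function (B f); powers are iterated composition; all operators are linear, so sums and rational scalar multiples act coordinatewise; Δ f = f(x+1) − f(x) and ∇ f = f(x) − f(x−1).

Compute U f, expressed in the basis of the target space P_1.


Δ f = (20/3)x^3 + 10x^2 + (8/3)x - 1/3
Δ Δ f = 20x^2 + 40x + 58/3
Δ Δ Δ f = 40x + 60

the image equals g(x) = 40x + 60


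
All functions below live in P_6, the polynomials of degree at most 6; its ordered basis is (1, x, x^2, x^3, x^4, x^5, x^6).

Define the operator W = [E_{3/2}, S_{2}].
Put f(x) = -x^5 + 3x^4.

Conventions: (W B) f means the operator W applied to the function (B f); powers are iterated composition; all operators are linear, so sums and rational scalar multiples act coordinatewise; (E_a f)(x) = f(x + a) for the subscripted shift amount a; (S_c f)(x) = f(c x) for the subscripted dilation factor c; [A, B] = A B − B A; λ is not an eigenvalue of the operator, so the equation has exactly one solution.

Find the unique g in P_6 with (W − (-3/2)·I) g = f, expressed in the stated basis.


write g with unknown coordinates in the stated basis and equate coefficients in (W − (-3/2)·I) g = f
solving from the highest basis element down gives g = -(2/3)x^5 + (166/3)x^4 - (4592/3)x^3 + 12812x^2 - (33109/2)x - 157505/8
check: W g = -80x^4 + 2296x^3 - 19218x^2 + (99327/4)x + 472515/16
so W g − (-3/2)·g = -x^5 + 3x^4 = f ✓

the image equals g(x) = -(2/3)x^5 + (166/3)x^4 - (4592/3)x^3 + 12812x^2 - (33109/2)x - 157505/8


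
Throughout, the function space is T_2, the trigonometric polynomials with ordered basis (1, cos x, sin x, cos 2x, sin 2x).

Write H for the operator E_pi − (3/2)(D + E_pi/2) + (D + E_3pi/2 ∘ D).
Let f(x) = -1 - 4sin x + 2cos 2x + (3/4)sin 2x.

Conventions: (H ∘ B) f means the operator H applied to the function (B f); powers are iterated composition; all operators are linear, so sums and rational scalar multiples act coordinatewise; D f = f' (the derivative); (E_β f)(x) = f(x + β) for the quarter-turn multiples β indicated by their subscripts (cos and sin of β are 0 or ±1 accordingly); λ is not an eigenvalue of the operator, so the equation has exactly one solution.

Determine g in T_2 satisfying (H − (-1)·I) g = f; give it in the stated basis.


the image equals g(x) = -2 - (8/5)cos x - (4/5)sin x + (37/85)cos 2x - (27/170)sin 2x

write g with unknown coordinates in the stated basis and equate coefficients in (H − (-1)·I) g = f
solving from the highest basis element down gives g = -2 - (8/5)cos x - (4/5)sin x + (37/85)cos 2x - (27/170)sin 2x
check: H g = 1 + (8/5)cos x - (16/5)sin x + (133/85)cos 2x + (309/340)sin 2x
so H g − (-1)·g = -1 - 4sin x + 2cos 2x + (3/4)sin 2x = f ✓


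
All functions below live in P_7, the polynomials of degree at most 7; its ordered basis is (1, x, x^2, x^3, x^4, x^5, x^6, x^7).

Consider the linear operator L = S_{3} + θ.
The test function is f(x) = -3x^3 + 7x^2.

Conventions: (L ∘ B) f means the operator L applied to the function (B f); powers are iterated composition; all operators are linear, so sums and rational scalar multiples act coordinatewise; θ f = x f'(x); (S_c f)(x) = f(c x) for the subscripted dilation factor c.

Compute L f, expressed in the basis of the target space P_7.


S_{3} f = -81x^3 + 63x^2
θ f = -9x^3 + 14x^2
(S_{3} + θ) f = -90x^3 + 77x^2

g(x) = -90x^3 + 77x^2


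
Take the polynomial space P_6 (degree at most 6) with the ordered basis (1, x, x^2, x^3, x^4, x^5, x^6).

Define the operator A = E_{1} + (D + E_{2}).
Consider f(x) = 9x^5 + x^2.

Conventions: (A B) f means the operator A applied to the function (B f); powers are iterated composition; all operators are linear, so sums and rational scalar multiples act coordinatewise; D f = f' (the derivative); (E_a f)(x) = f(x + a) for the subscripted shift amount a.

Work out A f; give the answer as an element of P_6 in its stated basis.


the result is g(x) = 18x^5 + 180x^4 + 450x^3 + 812x^2 + 773x + 302

E_{1} f = 9x^5 + 45x^4 + 90x^3 + 91x^2 + 47x + 10
D f = 45x^4 + 2x
E_{2} f = 9x^5 + 90x^4 + 360x^3 + 721x^2 + 724x + 292
(D + E_{2}) f = 9x^5 + 135x^4 + 360x^3 + 721x^2 + 726x + 292
(E_{1} + (D + E_{2})) f = 18x^5 + 180x^4 + 450x^3 + 812x^2 + 773x + 302


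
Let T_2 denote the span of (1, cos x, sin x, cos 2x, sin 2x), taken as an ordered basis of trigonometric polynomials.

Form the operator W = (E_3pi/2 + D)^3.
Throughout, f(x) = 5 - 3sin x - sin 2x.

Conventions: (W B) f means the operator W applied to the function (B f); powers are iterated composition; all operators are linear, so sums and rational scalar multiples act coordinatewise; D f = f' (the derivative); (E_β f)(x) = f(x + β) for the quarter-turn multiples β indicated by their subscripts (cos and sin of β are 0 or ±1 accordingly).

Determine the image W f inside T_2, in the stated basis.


the image equals g(x) = 5 + 2cos 2x - 11sin 2x

E_3pi/2 f = 5 + 3cos x + sin 2x
D f = -3cos x - 2cos 2x
(E_3pi/2 + D) f = 5 - 2cos 2x + sin 2x
E_3pi/2 (E_3pi/2 + D) f = 5 + 2cos 2x - sin 2x
D (E_3pi/2 + D) f = 2cos 2x + 4sin 2x
(E_3pi/2 + D) (E_3pi/2 + D) f = 5 + 4cos 2x + 3sin 2x
E_3pi/2 (E_3pi/2 + D) (E_3pi/2 + D) f = 5 - 4cos 2x - 3sin 2x
D (E_3pi/2 + D) (E_3pi/2 + D) f = 6cos 2x - 8sin 2x
(E_3pi/2 + D) (E_3pi/2 + D) (E_3pi/2 + D) f = 5 + 2cos 2x - 11sin 2x


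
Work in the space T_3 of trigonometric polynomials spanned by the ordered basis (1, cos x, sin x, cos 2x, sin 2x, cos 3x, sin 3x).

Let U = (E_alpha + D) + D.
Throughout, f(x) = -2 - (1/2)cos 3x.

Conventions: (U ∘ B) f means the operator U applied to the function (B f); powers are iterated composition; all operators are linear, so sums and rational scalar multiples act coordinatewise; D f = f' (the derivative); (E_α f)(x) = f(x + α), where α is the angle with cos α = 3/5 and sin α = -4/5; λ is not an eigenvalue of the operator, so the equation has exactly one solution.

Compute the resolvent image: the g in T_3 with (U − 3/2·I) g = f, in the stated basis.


write g with unknown coordinates in the stated basis and equate coefficients in (U − 3/2·I) g = f
solving from the highest basis element down gives g = 4 + (609/18917)cos 3x - (1412/18917)sin 3x
check: U g = 4 - (8545/18917)cos 3x - (2118/18917)sin 3x
so U g − 3/2·g = -2 - (1/2)cos 3x = f ✓

g(x) = 4 + (609/18917)cos 3x - (1412/18917)sin 3x


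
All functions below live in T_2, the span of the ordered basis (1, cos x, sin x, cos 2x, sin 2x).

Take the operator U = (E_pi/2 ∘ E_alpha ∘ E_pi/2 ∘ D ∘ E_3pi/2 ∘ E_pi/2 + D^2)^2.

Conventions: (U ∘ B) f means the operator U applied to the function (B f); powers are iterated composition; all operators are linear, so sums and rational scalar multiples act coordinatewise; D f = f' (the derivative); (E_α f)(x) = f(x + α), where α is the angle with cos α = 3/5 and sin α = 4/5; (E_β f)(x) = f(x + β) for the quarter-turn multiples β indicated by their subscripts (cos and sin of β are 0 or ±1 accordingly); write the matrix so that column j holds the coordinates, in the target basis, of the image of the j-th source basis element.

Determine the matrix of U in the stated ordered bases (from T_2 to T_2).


image of 1: 0
image of cos x: -(8/25)cos x - (6/25)sin x
image of sin x: (6/25)cos x - (8/25)sin x
image of cos 2x: (21708/625)cos 2x - (4144/625)sin 2x
image of sin 2x: (4144/625)cos 2x + (21708/625)sin 2x
each image's coordinates form column j of the matrix

the matrix is [[0, 0, 0, 0, 0]; [0, -8/25, 6/25, 0, 0]; [0, -6/25, -8/25, 0, 0]; [0, 0, 0, 21708/625, 4144/625]; [0, 0, 0, -4144/625, 21708/625]] (rows listed top to bottom)


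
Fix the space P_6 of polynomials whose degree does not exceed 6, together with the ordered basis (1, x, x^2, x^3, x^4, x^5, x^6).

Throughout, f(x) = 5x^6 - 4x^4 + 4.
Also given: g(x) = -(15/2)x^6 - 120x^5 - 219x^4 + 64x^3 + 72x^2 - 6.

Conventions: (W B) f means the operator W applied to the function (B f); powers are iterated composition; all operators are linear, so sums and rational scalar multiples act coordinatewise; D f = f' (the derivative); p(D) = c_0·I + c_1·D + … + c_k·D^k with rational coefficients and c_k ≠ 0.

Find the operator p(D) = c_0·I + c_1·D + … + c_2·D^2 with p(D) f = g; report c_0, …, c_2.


p(D) = -(3/2)·I − 4·D − (3/2)·D^2, i.e. c_0 = -3/2, c_1 = -4, c_2 = -3/2

D^0 f = 5x^6 - 4x^4 + 4
D^1 f = 30x^5 - 16x^3
D^2 f = 150x^4 - 48x^2
matching coefficients of g against c_0 f + c_1 Df + … from the top degree down determines the c_i
solution: c_0 = -3/2, c_1 = -4, c_2 = -3/2


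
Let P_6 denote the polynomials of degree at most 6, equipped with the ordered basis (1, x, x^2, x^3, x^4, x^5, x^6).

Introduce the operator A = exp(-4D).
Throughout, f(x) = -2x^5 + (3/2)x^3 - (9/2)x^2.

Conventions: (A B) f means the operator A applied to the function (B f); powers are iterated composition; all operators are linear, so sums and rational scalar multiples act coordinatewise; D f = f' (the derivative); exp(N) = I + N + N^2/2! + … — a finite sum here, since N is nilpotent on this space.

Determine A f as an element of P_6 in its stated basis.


the result is g(x) = -2x^5 + 40x^4 - (637/2)x^3 + (2515/2)x^2 - 2452x + 1880

order-1 term: 40x^4 - 18x^2 + 36x
order-2 term: -320x^3 + 72x - 72
order-3 term: 1280x^2 - 96
order-4 term: -2560x
order-5 term: 2048
the series for exp(-4D) f terminates at order 5
exp(-4D) f = -2x^5 + 40x^4 - (637/2)x^3 + (2515/2)x^2 - 2452x + 1880


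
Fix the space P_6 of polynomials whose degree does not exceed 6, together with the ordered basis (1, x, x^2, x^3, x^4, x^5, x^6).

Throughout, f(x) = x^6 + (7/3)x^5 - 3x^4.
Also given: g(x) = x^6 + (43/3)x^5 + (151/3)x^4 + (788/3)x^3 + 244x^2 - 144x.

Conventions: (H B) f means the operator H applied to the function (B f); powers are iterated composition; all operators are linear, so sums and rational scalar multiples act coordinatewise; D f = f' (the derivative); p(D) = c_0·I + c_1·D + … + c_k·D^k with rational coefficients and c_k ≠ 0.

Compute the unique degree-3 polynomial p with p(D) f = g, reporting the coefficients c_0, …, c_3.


D^0 f = x^6 + (7/3)x^5 - 3x^4
D^1 f = 6x^5 + (35/3)x^4 - 12x^3
D^2 f = 30x^4 + (140/3)x^3 - 36x^2
D^3 f = 120x^3 + 140x^2 - 72x
matching coefficients of g against c_0 f + c_1 Df + … from the top degree down determines the c_i
solution: c_0 = 1, c_1 = 2, c_2 = 1, c_3 = 2

c_0 = 1, c_1 = 2, c_2 = 1, c_3 = 2


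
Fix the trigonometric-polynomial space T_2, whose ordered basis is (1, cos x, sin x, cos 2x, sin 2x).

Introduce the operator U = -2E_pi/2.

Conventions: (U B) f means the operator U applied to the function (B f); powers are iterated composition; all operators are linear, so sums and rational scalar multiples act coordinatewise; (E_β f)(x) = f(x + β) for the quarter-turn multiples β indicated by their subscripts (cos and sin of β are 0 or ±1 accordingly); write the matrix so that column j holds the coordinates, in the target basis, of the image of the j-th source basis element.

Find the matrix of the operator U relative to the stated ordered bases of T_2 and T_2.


image of 1: -2
image of cos x: 2sin x
image of sin x: -2cos x
image of cos 2x: 2cos 2x
image of sin 2x: 2sin 2x
each image's coordinates form column j of the matrix

the matrix is [[-2, 0, 0, 0, 0]; [0, 0, -2, 0, 0]; [0, 2, 0, 0, 0]; [0, 0, 0, 2, 0]; [0, 0, 0, 0, 2]] (rows listed top to bottom)


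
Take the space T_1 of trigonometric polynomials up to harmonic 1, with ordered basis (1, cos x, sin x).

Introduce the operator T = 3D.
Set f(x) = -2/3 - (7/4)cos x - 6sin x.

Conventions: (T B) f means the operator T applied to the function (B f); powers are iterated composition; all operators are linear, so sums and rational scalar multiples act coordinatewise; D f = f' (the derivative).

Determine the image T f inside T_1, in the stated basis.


the result is g(x) = -18cos x + (21/4)sin x

D f = -6cos x + (7/4)sin x
(3D) f = -18cos x + (21/4)sin x


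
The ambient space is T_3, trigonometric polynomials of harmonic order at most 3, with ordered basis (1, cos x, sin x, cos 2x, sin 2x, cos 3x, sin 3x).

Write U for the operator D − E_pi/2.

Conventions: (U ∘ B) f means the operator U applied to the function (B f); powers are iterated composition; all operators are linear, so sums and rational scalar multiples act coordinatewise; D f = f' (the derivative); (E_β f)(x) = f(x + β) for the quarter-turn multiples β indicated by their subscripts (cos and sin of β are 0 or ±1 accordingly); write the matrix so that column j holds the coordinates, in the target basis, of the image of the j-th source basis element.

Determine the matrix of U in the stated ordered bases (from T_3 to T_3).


the matrix is [[-1, 0, 0, 0, 0, 0, 0]; [0, 0, 0, 0, 0, 0, 0]; [0, 0, 0, 0, 0, 0, 0]; [0, 0, 0, 1, 2, 0, 0]; [0, 0, 0, -2, 1, 0, 0]; [0, 0, 0, 0, 0, 0, 4]; [0, 0, 0, 0, 0, -4, 0]] (rows listed top to bottom)

image of 1: -1
image of cos x: 0
image of sin x: 0
image of cos 2x: cos 2x - 2sin 2x
image of sin 2x: 2cos 2x + sin 2x
image of cos 3x: -4sin 3x
image of sin 3x: 4cos 3x
each image's coordinates form column j of the matrix


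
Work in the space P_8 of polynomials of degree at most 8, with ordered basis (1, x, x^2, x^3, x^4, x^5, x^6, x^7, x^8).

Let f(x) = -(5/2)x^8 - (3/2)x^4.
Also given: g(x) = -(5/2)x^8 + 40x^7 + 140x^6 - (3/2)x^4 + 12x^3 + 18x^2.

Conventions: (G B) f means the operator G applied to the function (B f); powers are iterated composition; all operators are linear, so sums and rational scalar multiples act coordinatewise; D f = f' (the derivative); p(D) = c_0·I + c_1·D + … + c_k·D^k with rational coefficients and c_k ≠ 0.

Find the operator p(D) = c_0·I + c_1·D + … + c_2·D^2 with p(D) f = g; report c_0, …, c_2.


c_0 = 1, c_1 = -2, c_2 = -1

D^0 f = -(5/2)x^8 - (3/2)x^4
D^1 f = -20x^7 - 6x^3
D^2 f = -140x^6 - 18x^2
matching coefficients of g against c_0 f + c_1 Df + … from the top degree down determines the c_i
solution: c_0 = 1, c_1 = -2, c_2 = -1


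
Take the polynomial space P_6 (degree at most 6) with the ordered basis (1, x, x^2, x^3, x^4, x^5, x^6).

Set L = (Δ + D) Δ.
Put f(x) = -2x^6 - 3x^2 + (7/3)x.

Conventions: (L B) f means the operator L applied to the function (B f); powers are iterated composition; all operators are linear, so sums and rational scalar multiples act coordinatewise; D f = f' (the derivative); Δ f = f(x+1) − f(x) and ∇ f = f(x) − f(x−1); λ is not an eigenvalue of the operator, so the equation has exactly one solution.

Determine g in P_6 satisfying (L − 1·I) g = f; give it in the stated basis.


write g with unknown coordinates in the stated basis and equate coefficients in (L − 1·I) g = f
solving from the highest basis element down gives g = 2x^6 + 120x^4 + 360x^3 + 3423x^2 + (27173/3)x + 19228
check: L g = 120x^4 + 360x^3 + 3420x^2 + 9060x + 19228
so L g − 1·g = -2x^6 - 3x^2 + (7/3)x = f ✓

g(x) = 2x^6 + 120x^4 + 360x^3 + 3423x^2 + (27173/3)x + 19228


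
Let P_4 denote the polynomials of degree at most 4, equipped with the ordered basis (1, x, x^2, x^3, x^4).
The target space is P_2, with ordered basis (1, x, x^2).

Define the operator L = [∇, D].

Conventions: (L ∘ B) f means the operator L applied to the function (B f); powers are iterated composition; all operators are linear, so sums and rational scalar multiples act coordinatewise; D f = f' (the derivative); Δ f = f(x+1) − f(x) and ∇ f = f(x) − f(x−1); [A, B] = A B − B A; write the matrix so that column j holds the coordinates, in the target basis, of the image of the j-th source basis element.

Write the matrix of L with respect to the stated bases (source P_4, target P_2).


image of 1: 0
image of x: 0
image of x^2: 0
image of x^3: 0
image of x^4: 0
each image's coordinates form column j of the matrix

the matrix is [[0, 0, 0, 0, 0]; [0, 0, 0, 0, 0]; [0, 0, 0, 0, 0]] (rows listed top to bottom)


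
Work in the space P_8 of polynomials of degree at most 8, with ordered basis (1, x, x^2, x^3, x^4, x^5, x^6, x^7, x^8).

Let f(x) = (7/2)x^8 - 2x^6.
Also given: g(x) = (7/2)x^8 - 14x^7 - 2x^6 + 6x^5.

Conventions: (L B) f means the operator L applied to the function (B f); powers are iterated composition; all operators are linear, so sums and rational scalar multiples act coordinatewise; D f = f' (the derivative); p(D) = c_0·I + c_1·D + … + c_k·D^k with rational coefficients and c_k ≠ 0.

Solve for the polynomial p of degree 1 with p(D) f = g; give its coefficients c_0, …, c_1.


p(D) = I − (1/2)·D, i.e. c_0 = 1, c_1 = -1/2

D^0 f = (7/2)x^8 - 2x^6
D^1 f = 28x^7 - 12x^5
matching coefficients of g against c_0 f + c_1 Df + … from the top degree down determines the c_i
solution: c_0 = 1, c_1 = -1/2


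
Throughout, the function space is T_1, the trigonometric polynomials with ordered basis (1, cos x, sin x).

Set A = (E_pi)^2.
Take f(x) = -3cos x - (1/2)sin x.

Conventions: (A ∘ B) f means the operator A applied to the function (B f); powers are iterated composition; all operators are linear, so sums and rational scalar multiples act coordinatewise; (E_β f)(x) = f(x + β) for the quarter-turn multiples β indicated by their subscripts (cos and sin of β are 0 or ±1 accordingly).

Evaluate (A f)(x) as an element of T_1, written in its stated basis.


the result is g(x) = -3cos x - (1/2)sin x

E_pi f = 3cos x + (1/2)sin x
E_pi E_pi f = -3cos x - (1/2)sin x


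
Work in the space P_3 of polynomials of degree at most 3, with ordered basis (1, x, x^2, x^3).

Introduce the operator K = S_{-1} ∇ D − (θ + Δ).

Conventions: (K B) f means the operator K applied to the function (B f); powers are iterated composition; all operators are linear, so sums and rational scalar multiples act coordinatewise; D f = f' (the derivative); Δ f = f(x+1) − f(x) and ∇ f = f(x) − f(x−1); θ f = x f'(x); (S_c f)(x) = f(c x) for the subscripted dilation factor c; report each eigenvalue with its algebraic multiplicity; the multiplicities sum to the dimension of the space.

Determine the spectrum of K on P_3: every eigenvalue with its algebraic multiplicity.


image of 1: 0
image of x: -x - 1
image of x^2: -2x^2 - 2x + 1
image of x^3: -3x^3 - 3x^2 - 9x - 4
the matrix is upper triangular; its diagonal is (0, -1, -2, -3)
for a triangular matrix the eigenvalues are the diagonal entries, with algebraic multiplicity their repetition count

λ = -3 (multiplicity 1), λ = -2 (multiplicity 1), λ = -1 (multiplicity 1), λ = 0 (multiplicity 1)


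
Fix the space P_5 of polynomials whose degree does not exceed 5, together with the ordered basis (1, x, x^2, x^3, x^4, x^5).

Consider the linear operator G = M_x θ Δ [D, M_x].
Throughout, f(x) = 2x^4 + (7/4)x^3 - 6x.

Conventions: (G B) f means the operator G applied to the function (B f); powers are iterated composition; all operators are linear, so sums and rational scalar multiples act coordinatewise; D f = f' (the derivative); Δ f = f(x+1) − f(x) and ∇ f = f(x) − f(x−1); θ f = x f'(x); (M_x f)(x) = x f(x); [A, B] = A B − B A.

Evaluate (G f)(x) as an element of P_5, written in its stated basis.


g(x) = 24x^4 + (69/2)x^3 + (53/4)x^2

M_x f = 2x^5 + (7/4)x^4 - 6x^2
D M_x f = 10x^4 + 7x^3 - 12x
D f = 8x^3 + (21/4)x^2 - 6
M_x D f = 8x^4 + (21/4)x^3 - 6x
[D, M_x] f = 2x^4 + (7/4)x^3 - 6x
Δ [D, M_x] f = 8x^3 + (69/4)x^2 + (53/4)x - 9/4
θ Δ [D, M_x] f = 24x^3 + (69/2)x^2 + (53/4)x
M_x θ Δ [D, M_x] f = 24x^4 + (69/2)x^3 + (53/4)x^2


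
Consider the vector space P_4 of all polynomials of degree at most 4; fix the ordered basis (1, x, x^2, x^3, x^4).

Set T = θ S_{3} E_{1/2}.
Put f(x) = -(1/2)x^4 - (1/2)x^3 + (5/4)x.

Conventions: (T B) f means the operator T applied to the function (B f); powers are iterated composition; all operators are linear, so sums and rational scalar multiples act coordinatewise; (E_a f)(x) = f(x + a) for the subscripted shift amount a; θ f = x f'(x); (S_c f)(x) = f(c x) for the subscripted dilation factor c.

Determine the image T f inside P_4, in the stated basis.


E_{1/2} f = -(1/2)x^4 - (3/2)x^3 - (3/2)x^2 + (5/8)x + 17/32
S_{3} E_{1/2} f = -(81/2)x^4 - (81/2)x^3 - (27/2)x^2 + (15/8)x + 17/32
θ S_{3} E_{1/2} f = -162x^4 - (243/2)x^3 - 27x^2 + (15/8)x

g(x) = -162x^4 - (243/2)x^3 - 27x^2 + (15/8)x


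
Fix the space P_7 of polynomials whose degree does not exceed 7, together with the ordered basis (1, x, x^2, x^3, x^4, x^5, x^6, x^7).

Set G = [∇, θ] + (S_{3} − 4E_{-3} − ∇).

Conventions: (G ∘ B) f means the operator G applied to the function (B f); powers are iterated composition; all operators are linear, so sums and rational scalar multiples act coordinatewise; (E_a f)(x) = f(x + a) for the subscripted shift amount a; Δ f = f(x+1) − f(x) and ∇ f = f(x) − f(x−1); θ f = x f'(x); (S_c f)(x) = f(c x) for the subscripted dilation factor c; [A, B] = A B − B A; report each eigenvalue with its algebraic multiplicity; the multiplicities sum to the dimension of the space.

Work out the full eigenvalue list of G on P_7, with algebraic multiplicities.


λ = -3 (multiplicity 1), λ = -1 (multiplicity 1), λ = 5 (multiplicity 1), λ = 23 (multiplicity 1), λ = 77 (multiplicity 1), λ = 239 (multiplicity 1), λ = 725 (multiplicity 1), λ = 2183 (multiplicity 1)

image of 1: -3
image of x: -x + 12
image of x^2: 5x^2 + 24x - 37
image of x^3: 23x^3 + 36x^2 - 111x + 110
image of x^4: 77x^4 + 48x^3 - 222x^2 + 440x - 327
image of x^5: 239x^5 + 60x^4 - 370x^3 + 1100x^2 - 1635x + 976
image of x^6: 725x^6 + 72x^5 - 555x^4 + 2200x^3 - 4905x^2 + 5856x - 2921
image of x^7: 2183x^7 + 84x^6 - 777x^5 + 3850x^4 - 11445x^3 + 20496x^2 - 20447x + 8754
the matrix is upper triangular; its diagonal is (-3, -1, 5, 23, 77, 239, 725, 2183)
for a triangular matrix the eigenvalues are the diagonal entries, with algebraic multiplicity their repetition count


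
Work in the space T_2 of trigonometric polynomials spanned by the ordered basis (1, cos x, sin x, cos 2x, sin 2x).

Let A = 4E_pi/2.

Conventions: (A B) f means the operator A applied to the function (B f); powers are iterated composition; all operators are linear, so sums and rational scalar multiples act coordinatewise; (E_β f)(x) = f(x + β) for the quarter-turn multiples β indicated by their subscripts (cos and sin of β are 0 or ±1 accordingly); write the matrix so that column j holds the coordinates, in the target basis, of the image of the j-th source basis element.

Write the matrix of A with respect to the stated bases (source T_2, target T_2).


the matrix is [[4, 0, 0, 0, 0]; [0, 0, 4, 0, 0]; [0, -4, 0, 0, 0]; [0, 0, 0, -4, 0]; [0, 0, 0, 0, -4]] (rows listed top to bottom)

image of 1: 4
image of cos x: -4sin x
image of sin x: 4cos x
image of cos 2x: -4cos 2x
image of sin 2x: -4sin 2x
each image's coordinates form column j of the matrix


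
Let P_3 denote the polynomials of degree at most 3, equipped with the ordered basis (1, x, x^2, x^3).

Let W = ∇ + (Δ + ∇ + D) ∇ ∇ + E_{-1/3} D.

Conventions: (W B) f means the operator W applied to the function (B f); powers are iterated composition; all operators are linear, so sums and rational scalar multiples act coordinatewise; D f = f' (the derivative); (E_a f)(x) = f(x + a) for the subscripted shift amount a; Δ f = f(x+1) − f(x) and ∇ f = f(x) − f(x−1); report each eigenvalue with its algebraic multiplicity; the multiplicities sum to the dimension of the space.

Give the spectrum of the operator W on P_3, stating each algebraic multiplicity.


λ = 0 (multiplicity 4)

image of 1: 0
image of x: 2
image of x^2: 4x - 5/3
image of x^3: 6x^2 - 5x + 58/3
the matrix is upper triangular; its diagonal is (0, 0, 0, 0)
for a triangular matrix the eigenvalues are the diagonal entries, with algebraic multiplicity their repetition count


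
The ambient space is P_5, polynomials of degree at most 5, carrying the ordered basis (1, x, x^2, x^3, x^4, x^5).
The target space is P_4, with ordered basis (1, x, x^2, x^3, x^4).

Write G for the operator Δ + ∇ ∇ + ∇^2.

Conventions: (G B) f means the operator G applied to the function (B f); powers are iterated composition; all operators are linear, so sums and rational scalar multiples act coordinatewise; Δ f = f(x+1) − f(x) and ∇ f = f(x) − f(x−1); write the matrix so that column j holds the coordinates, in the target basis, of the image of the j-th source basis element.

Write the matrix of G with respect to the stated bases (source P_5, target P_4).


the matrix is [[0, 1, 5, -11, 29, -59]; [0, 0, 2, 15, -44, 145]; [0, 0, 0, 3, 30, -110]; [0, 0, 0, 0, 4, 50]; [0, 0, 0, 0, 0, 5]] (rows listed top to bottom)

image of 1: 0
image of x: 1
image of x^2: 2x + 5
image of x^3: 3x^2 + 15x - 11
image of x^4: 4x^3 + 30x^2 - 44x + 29
image of x^5: 5x^4 + 50x^3 - 110x^2 + 145x - 59
each image's coordinates form column j of the matrix


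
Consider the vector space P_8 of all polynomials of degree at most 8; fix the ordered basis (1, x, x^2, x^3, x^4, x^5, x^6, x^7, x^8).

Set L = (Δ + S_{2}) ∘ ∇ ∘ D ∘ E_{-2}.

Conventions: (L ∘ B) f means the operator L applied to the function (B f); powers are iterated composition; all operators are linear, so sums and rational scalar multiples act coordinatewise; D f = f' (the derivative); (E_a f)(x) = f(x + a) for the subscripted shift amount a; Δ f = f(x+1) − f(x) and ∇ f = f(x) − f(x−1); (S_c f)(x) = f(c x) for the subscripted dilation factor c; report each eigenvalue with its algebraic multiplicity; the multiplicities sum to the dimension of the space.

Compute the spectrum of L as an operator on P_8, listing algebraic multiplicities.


image of 1: 0
image of x: 0
image of x^2: 2
image of x^3: 12x - 9
image of x^4: 48x^2 - 96x + 28
image of x^5: 160x^3 - 540x^2 + 520x - 75
image of x^6: 480x^4 - 2280x^3 + 3840x^2 - 2400x + 186
image of x^7: 1344x^5 - 8190x^4 + 19600x^3 - 22050x^2 + 10164x - 441
image of x^8: 3584x^6 - 26544x^5 + 81760x^4 - 131600x^3 + 111552x^2 - 40768x + 1016
the matrix is upper triangular; its diagonal is (0, 0, 0, 0, 0, 0, 0, 0, 0)
for a triangular matrix the eigenvalues are the diagonal entries, with algebraic multiplicity their repetition count

λ = 0 (multiplicity 9)


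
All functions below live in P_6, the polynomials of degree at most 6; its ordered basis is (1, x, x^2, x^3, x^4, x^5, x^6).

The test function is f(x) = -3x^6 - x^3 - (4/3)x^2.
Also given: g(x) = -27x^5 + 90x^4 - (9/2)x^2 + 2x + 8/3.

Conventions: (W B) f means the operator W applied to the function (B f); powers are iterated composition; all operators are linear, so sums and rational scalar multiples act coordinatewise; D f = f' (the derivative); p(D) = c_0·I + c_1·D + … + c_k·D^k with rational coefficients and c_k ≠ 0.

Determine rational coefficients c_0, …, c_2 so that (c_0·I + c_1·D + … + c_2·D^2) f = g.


p(D) = (3/2)·D − D^2, i.e. c_0 = 0, c_1 = 3/2, c_2 = -1

D^0 f = -3x^6 - x^3 - (4/3)x^2
D^1 f = -18x^5 - 3x^2 - (8/3)x
D^2 f = -90x^4 - 6x - 8/3
matching coefficients of g against c_0 f + c_1 Df + … from the top degree down determines the c_i
solution: c_0 = 0, c_1 = 3/2, c_2 = -1


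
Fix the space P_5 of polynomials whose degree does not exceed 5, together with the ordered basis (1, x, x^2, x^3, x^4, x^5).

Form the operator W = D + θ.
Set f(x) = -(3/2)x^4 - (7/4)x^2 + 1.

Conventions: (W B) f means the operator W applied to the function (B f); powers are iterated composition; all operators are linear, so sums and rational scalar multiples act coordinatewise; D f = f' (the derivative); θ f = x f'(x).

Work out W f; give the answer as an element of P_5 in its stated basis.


D f = -6x^3 - (7/2)x
θ f = -6x^4 - (7/2)x^2
(D + θ) f = -6x^4 - 6x^3 - (7/2)x^2 - (7/2)x

the image equals g(x) = -6x^4 - 6x^3 - (7/2)x^2 - (7/2)x


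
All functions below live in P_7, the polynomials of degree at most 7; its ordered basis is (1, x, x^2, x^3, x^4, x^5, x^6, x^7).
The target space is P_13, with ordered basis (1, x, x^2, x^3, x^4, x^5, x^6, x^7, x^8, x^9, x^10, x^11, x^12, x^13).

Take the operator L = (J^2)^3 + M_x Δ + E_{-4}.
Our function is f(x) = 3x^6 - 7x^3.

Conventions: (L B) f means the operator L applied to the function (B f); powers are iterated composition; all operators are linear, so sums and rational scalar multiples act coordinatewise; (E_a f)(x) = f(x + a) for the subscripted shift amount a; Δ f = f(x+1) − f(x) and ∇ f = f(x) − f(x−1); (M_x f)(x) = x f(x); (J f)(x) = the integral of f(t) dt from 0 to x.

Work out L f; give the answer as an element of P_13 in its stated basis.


J f = (3/7)x^7 - (7/4)x^4
J J f = (3/56)x^8 - (7/20)x^5
J J^2 f = (1/168)x^9 - (7/120)x^6
J J J^2 f = (1/1680)x^10 - (1/120)x^7
J J^2 J^2 f = (1/18480)x^11 - (1/960)x^8
J J J^2 J^2 f = (1/221760)x^12 - (1/8640)x^9
Δ f = 18x^5 + 45x^4 + 60x^3 + 24x^2 - 3x - 4
M_x Δ f = 18x^6 + 45x^5 + 60x^4 + 24x^3 - 3x^2 - 4x
E_{-4} f = 3x^6 - 72x^5 + 720x^4 - 3847x^3 + 11604x^2 - 18768x + 12736
((J^2)^3 + M_x Δ + E_{-4}) f = (1/221760)x^12 - (1/8640)x^9 + 21x^6 - 27x^5 + 780x^4 - 3823x^3 + 11601x^2 - 18772x + 12736

the image equals g(x) = (1/221760)x^12 - (1/8640)x^9 + 21x^6 - 27x^5 + 780x^4 - 3823x^3 + 11601x^2 - 18772x + 12736
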